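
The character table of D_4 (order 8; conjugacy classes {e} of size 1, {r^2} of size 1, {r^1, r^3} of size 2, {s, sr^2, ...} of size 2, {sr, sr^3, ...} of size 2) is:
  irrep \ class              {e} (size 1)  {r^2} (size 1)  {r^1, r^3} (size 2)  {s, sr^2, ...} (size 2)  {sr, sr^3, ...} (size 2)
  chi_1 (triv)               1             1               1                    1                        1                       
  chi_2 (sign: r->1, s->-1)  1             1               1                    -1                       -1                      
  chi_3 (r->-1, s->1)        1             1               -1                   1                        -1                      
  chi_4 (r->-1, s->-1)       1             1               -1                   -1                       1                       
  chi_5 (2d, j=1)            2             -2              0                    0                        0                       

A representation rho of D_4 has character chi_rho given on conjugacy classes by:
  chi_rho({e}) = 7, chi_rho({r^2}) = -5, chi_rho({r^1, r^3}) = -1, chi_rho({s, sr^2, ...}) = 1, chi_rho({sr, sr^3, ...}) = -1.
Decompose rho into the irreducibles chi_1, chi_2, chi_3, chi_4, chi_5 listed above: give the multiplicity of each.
Multiplicities: chi_1: 0, chi_2: 0, chi_3: 1, chi_4: 0, chi_5: 3.

Derivation: Use <chi_rho, chi> = (1/|G|) sum_C |C| * chi_rho(C) * conj(chi(C)) with |G| = 8 for each irreducible chi in the table:
  <chi_rho, chi_1> = (1/8)[1*(7)*conj(1) + 1*(-5)*conj(1) + 2*(-1)*conj(1) + 2*(1)*conj(1) + 2*(-1)*conj(1)]
      = (1/8)[(7) + (-5) + (-2) + (2) + (-2)] = 0/8 = 0
  <chi_rho, chi_2> = (1/8)[1*(7)*conj(1) + 1*(-5)*conj(1) + 2*(-1)*conj(1) + 2*(1)*conj(-1) + 2*(-1)*conj(-1)]
      = (1/8)[(7) + (-5) + (-2) + (-2) + (2)] = 0/8 = 0
  <chi_rho, chi_3> = (1/8)[1*(7)*conj(1) + 1*(-5)*conj(1) + 2*(-1)*conj(-1) + 2*(1)*conj(1) + 2*(-1)*conj(-1)]
      = (1/8)[(7) + (-5) + (2) + (2) + (2)] = 8/8 = 1
  <chi_rho, chi_4> = (1/8)[1*(7)*conj(1) + 1*(-5)*conj(1) + 2*(-1)*conj(-1) + 2*(1)*conj(-1) + 2*(-1)*conj(1)]
      = (1/8)[(7) + (-5) + (2) + (-2) + (-2)] = 0/8 = 0
  <chi_rho, chi_5> = (1/8)[1*(7)*conj(2) + 1*(-5)*conj(-2) + 2*(-1)*conj(0) + 2*(1)*conj(0) + 2*(-1)*conj(0)]
      = (1/8)[(14) + (10) + (0) + (0) + (0)] = 24/8 = 3
Dimension check: dim(rho) = sum (mult * dim) = 0*1 + 0*1 + 1*1 + 0*1 + 3*2 = 7 = chi_rho(e) = 7.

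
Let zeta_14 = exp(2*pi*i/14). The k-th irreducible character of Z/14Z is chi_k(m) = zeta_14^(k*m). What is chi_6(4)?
chi_6(4) = zeta_14^24 = exp(-4*I*pi/7)

Proof sketch: chi_6(4) = zeta_14^(6*4) = zeta_14^24. Since zeta_14^14 = 1, this equals zeta_14^10 = exp(2*pi*i*10/14) = exp(-4*I*pi/7).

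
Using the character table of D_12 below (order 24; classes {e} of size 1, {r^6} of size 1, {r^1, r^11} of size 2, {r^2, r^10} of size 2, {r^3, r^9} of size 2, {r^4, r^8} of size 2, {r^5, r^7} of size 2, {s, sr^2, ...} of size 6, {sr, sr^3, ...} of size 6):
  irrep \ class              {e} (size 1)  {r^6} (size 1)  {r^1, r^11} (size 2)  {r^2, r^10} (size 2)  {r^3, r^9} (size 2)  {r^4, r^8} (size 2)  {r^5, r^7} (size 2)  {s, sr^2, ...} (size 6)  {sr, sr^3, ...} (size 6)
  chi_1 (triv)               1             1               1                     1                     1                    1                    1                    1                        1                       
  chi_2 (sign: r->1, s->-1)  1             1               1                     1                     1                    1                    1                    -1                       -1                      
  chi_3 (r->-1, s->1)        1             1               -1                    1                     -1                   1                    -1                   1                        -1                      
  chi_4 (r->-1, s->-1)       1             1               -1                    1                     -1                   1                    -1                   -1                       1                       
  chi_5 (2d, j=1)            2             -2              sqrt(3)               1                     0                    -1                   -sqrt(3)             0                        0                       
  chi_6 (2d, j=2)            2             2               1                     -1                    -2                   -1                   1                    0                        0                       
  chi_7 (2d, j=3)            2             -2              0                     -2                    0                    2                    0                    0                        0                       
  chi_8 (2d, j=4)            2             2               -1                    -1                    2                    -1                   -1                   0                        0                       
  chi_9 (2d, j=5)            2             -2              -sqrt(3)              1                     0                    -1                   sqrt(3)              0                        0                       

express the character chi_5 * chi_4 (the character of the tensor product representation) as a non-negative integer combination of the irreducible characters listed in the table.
chi_5 tensor chi_4 = chi_9 (all other irreducibles have multiplicity 0).

Justification: The character of a tensor product is the pointwise product (chi_5 * chi_4)(C) = chi_5(C) * chi_4(C):
  {e}: (2)*(1), {r^6}: (-2)*(1), {r^1, r^11}: (sqrt(3))*(-1), {r^2, r^10}: (1)*(1), {r^3, r^9}: (0)*(-1), {r^4, r^8}: (-1)*(1), {r^5, r^7}: (-sqrt(3))*(-1), {s, sr^2, ...}: (0)*(-1), {sr, sr^3, ...}: (0)*(1)
so (chi_5 * chi_4) takes values
  {e} -> 2, {r^6} -> -2, {r^1, r^11} -> -sqrt(3), {r^2, r^10} -> 1, {r^3, r^9} -> 0, {r^4, r^8} -> -1, {r^5, r^7} -> sqrt(3), {s, sr^2, ...} -> 0, {sr, sr^3, ...} -> 0.
Now take the inner product of this character with each irreducible chi from the table, <chi_5*chi_4, chi> = (1/24) sum_C |C| (chi_5*chi_4)(C) conj(chi(C)):
  <chi_5*chi_4, chi_1> = (1/24)[1*(2)*conj(1) + 1*(-2)*conj(1) + 2*(-sqrt(3))*conj(1) + 2*(1)*conj(1) + 2*(0)*conj(1) + 2*(-1)*conj(1) + 2*(sqrt(3))*conj(1) + 6*(0)*conj(1) + 6*(0)*conj(1)]
      = (1/24)[(2) + (-2) + (-2*sqrt(3)) + (2) + (0) + (-2) + (2*sqrt(3)) + (0) + (0)] = 0/24 = 0
  <chi_5*chi_4, chi_2> = (1/24)[1*(2)*conj(1) + 1*(-2)*conj(1) + 2*(-sqrt(3))*conj(1) + 2*(1)*conj(1) + 2*(0)*conj(1) + 2*(-1)*conj(1) + 2*(sqrt(3))*conj(1) + 6*(0)*conj(-1) + 6*(0)*conj(-1)]
      = (1/24)[(2) + (-2) + (-2*sqrt(3)) + (2) + (0) + (-2) + (2*sqrt(3)) + (0) + (0)] = 0/24 = 0
  <chi_5*chi_4, chi_3> = (1/24)[1*(2)*conj(1) + 1*(-2)*conj(1) + 2*(-sqrt(3))*conj(-1) + 2*(1)*conj(1) + 2*(0)*conj(-1) + 2*(-1)*conj(1) + 2*(sqrt(3))*conj(-1) + 6*(0)*conj(1) + 6*(0)*conj(-1)]
      = (1/24)[(2) + (-2) + (2*sqrt(3)) + (2) + (0) + (-2) + (-2*sqrt(3)) + (0) + (0)] = 0/24 = 0
  <chi_5*chi_4, chi_4> = (1/24)[1*(2)*conj(1) + 1*(-2)*conj(1) + 2*(-sqrt(3))*conj(-1) + 2*(1)*conj(1) + 2*(0)*conj(-1) + 2*(-1)*conj(1) + 2*(sqrt(3))*conj(-1) + 6*(0)*conj(-1) + 6*(0)*conj(1)]
      = (1/24)[(2) + (-2) + (2*sqrt(3)) + (2) + (0) + (-2) + (-2*sqrt(3)) + (0) + (0)] = 0/24 = 0
  <chi_5*chi_4, chi_5> = (1/24)[1*(2)*conj(2) + 1*(-2)*conj(-2) + 2*(-sqrt(3))*conj(sqrt(3)) + 2*(1)*conj(1) + 2*(0)*conj(0) + 2*(-1)*conj(-1) + 2*(sqrt(3))*conj(-sqrt(3)) + 6*(0)*conj(0) + 6*(0)*conj(0)]
      = (1/24)[(4) + (4) + (-6) + (2) + (0) + (2) + (-6) + (0) + (0)] = 0/24 = 0
  <chi_5*chi_4, chi_6> = (1/24)[1*(2)*conj(2) + 1*(-2)*conj(2) + 2*(-sqrt(3))*conj(1) + 2*(1)*conj(-1) + 2*(0)*conj(-2) + 2*(-1)*conj(-1) + 2*(sqrt(3))*conj(1) + 6*(0)*conj(0) + 6*(0)*conj(0)]
      = (1/24)[(4) + (-4) + (-2*sqrt(3)) + (-2) + (0) + (2) + (2*sqrt(3)) + (0) + (0)] = 0/24 = 0
  <chi_5*chi_4, chi_7> = (1/24)[1*(2)*conj(2) + 1*(-2)*conj(-2) + 2*(-sqrt(3))*conj(0) + 2*(1)*conj(-2) + 2*(0)*conj(0) + 2*(-1)*conj(2) + 2*(sqrt(3))*conj(0) + 6*(0)*conj(0) + 6*(0)*conj(0)]
      = (1/24)[(4) + (4) + (0) + (-4) + (0) + (-4) + (0) + (0) + (0)] = 0/24 = 0
  <chi_5*chi_4, chi_8> = (1/24)[1*(2)*conj(2) + 1*(-2)*conj(2) + 2*(-sqrt(3))*conj(-1) + 2*(1)*conj(-1) + 2*(0)*conj(2) + 2*(-1)*conj(-1) + 2*(sqrt(3))*conj(-1) + 6*(0)*conj(0) + 6*(0)*conj(0)]
      = (1/24)[(4) + (-4) + (2*sqrt(3)) + (-2) + (0) + (2) + (-2*sqrt(3)) + (0) + (0)] = 0/24 = 0
  <chi_5*chi_4, chi_9> = (1/24)[1*(2)*conj(2) + 1*(-2)*conj(-2) + 2*(-sqrt(3))*conj(-sqrt(3)) + 2*(1)*conj(1) + 2*(0)*conj(0) + 2*(-1)*conj(-1) + 2*(sqrt(3))*conj(sqrt(3)) + 6*(0)*conj(0) + 6*(0)*conj(0)]
      = (1/24)[(4) + (4) + (6) + (2) + (0) + (2) + (6) + (0) + (0)] = 24/24 = 1
Hence the multiplicities are chi_9: 1. Dimension check: dim(chi_5)*dim(chi_4) = 2*1 = 2 and sum (mult * dim) = 1*2 = 2.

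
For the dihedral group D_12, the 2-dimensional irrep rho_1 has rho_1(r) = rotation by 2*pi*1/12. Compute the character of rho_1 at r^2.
chi_{rho_1}(r^2) = 2*cos(2*pi*1*2/12) = 1

Why: rho_1(r^2) is rotation by angle 2*pi*1*2/12, whose trace is 2*cos(2*pi*1*2/12) = 1.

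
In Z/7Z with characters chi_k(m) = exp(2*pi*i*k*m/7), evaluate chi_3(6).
chi_3(6) = zeta_7^18 = exp(-6*I*pi/7)

chi_3(6) = zeta_7^(3*6) = zeta_7^18. Since zeta_7^7 = 1, this equals zeta_7^4 = exp(2*pi*i*4/7) = exp(-6*I*pi/7).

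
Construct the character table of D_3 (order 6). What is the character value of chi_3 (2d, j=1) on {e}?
Conjugacy classes: {e} of size 1, {r^1, r^2} of size 2, {s, sr, ..., sr^2} of size 3.
Character table:
  irrep \ class              {e} (size 1)  {r^1, r^2} (size 2)  {s, sr, ..., sr^2} (size 3)
  chi_1 (triv)               1             1                    1                          
  chi_2 (sign: r->1, s->-1)  1             1                    -1                         
  chi_3 (2d, j=1)            2             -1                   0                          

Spot check: chi_3 (2d, j=1) on {e} = 2.

Reasoning: D_3 has order 2*3 = 6 with 3 conjugacy classes, hence 3 irreducibles. Sum of squared dims 1 + 1 + 4 = 6 = |G|. Linear characters come from the abelianisation; the 2-dimensional irreps have character r^k -> 2*cos(2*pi*j*k/3), reflections -> 0.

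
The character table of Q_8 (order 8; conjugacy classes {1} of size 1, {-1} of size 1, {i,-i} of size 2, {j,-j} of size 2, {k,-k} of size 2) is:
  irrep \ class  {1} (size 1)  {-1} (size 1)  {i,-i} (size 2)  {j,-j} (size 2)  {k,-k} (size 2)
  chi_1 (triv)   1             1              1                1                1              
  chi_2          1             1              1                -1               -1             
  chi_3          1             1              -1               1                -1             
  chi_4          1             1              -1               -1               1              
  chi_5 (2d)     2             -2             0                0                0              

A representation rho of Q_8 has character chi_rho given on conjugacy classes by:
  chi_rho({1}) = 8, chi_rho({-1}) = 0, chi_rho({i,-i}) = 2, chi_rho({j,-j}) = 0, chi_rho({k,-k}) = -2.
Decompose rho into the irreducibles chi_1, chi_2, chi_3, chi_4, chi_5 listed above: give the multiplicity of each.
Multiplicities: chi_1: 1, chi_2: 2, chi_3: 1, chi_4: 0, chi_5: 2.

Details: Use <chi_rho, chi> = (1/|G|) sum_C |C| * chi_rho(C) * conj(chi(C)) with |G| = 8 for each irreducible chi in the table:
  <chi_rho, chi_1> = (1/8)[1*(8)*conj(1) + 1*(0)*conj(1) + 2*(2)*conj(1) + 2*(0)*conj(1) + 2*(-2)*conj(1)]
      = (1/8)[(8) + (0) + (4) + (0) + (-4)] = 8/8 = 1
  <chi_rho, chi_2> = (1/8)[1*(8)*conj(1) + 1*(0)*conj(1) + 2*(2)*conj(1) + 2*(0)*conj(-1) + 2*(-2)*conj(-1)]
      = (1/8)[(8) + (0) + (4) + (0) + (4)] = 16/8 = 2
  <chi_rho, chi_3> = (1/8)[1*(8)*conj(1) + 1*(0)*conj(1) + 2*(2)*conj(-1) + 2*(0)*conj(1) + 2*(-2)*conj(-1)]
      = (1/8)[(8) + (0) + (-4) + (0) + (4)] = 8/8 = 1
  <chi_rho, chi_4> = (1/8)[1*(8)*conj(1) + 1*(0)*conj(1) + 2*(2)*conj(-1) + 2*(0)*conj(-1) + 2*(-2)*conj(1)]
      = (1/8)[(8) + (0) + (-4) + (0) + (-4)] = 0/8 = 0
  <chi_rho, chi_5> = (1/8)[1*(8)*conj(2) + 1*(0)*conj(-2) + 2*(2)*conj(0) + 2*(0)*conj(0) + 2*(-2)*conj(0)]
      = (1/8)[(16) + (0) + (0) + (0) + (0)] = 16/8 = 2
Dimension check: dim(rho) = sum (mult * dim) = 1*1 + 2*1 + 1*1 + 0*1 + 2*2 = 8 = chi_rho(e) = 8.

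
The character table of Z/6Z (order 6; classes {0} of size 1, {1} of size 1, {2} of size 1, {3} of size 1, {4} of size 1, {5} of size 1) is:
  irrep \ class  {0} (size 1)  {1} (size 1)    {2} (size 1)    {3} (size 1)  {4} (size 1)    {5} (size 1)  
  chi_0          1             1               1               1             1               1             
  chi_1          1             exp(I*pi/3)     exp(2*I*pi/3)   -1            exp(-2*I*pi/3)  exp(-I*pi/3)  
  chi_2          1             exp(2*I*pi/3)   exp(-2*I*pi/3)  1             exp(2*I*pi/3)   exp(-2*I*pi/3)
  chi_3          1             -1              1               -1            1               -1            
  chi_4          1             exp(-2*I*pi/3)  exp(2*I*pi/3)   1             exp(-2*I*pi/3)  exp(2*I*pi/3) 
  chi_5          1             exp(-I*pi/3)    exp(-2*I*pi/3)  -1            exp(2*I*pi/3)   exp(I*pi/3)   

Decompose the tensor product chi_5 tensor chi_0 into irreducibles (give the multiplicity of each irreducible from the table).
chi_5 tensor chi_0 = chi_5 (all other irreducibles have multiplicity 0).

Solution. The character of a tensor product is the pointwise product (chi_5 * chi_0)(C) = chi_5(C) * chi_0(C):
  {0}: (1)*(1), {1}: (exp(-I*pi/3))*(1), {2}: (exp(-2*I*pi/3))*(1), {3}: (-1)*(1), {4}: (exp(2*I*pi/3))*(1), {5}: (exp(I*pi/3))*(1)
so (chi_5 * chi_0) takes values
  {0} -> 1, {1} -> exp(-I*pi/3), {2} -> exp(-2*I*pi/3), {3} -> -1, {4} -> exp(2*I*pi/3), {5} -> exp(I*pi/3).
Now take the inner product of this character with each irreducible chi from the table, <chi_5*chi_0, chi> = (1/6) sum_C |C| (chi_5*chi_0)(C) conj(chi(C)):
  <chi_5*chi_0, chi_0> = (1/6)[1*(1)*conj(1) + 1*(exp(-I*pi/3))*conj(1) + 1*(exp(-2*I*pi/3))*conj(1) + 1*(-1)*conj(1) + 1*(exp(2*I*pi/3))*conj(1) + 1*(exp(I*pi/3))*conj(1)]
      = (1/6)[(1) + (exp(-I*pi/3)) + (exp(-2*I*pi/3)) + (-1) + (exp(2*I*pi/3)) + (exp(I*pi/3))] = 0/6 = 0
  <chi_5*chi_0, chi_1> = (1/6)[1*(1)*conj(1) + 1*(exp(-I*pi/3))*conj(exp(I*pi/3)) + 1*(exp(-2*I*pi/3))*conj(exp(2*I*pi/3)) + 1*(-1)*conj(-1) + 1*(exp(2*I*pi/3))*conj(exp(-2*I*pi/3)) + 1*(exp(I*pi/3))*conj(exp(-I*pi/3))]
      = (1/6)[(1) + (exp(-2*I*pi/3)) + (exp(2*I*pi/3)) + (1) + (exp(-2*I*pi/3)) + (exp(2*I*pi/3))] = 0/6 = 0
  <chi_5*chi_0, chi_2> = (1/6)[1*(1)*conj(1) + 1*(exp(-I*pi/3))*conj(exp(2*I*pi/3)) + 1*(exp(-2*I*pi/3))*conj(exp(-2*I*pi/3)) + 1*(-1)*conj(1) + 1*(exp(2*I*pi/3))*conj(exp(2*I*pi/3)) + 1*(exp(I*pi/3))*conj(exp(-2*I*pi/3))]
      = (1/6)[(1) + (-1) + (1) + (-1) + (1) + (-1)] = 0/6 = 0
  <chi_5*chi_0, chi_3> = (1/6)[1*(1)*conj(1) + 1*(exp(-I*pi/3))*conj(-1) + 1*(exp(-2*I*pi/3))*conj(1) + 1*(-1)*conj(-1) + 1*(exp(2*I*pi/3))*conj(1) + 1*(exp(I*pi/3))*conj(-1)]
      = (1/6)[(1) + (-exp(-I*pi/3)) + (exp(-2*I*pi/3)) + (1) + (exp(2*I*pi/3)) + (-exp(I*pi/3))] = 0/6 = 0
  <chi_5*chi_0, chi_4> = (1/6)[1*(1)*conj(1) + 1*(exp(-I*pi/3))*conj(exp(-2*I*pi/3)) + 1*(exp(-2*I*pi/3))*conj(exp(2*I*pi/3)) + 1*(-1)*conj(1) + 1*(exp(2*I*pi/3))*conj(exp(-2*I*pi/3)) + 1*(exp(I*pi/3))*conj(exp(2*I*pi/3))]
      = (1/6)[(1) + (exp(I*pi/3)) + (exp(2*I*pi/3)) + (-1) + (exp(-2*I*pi/3)) + (exp(-I*pi/3))] = 0/6 = 0
  <chi_5*chi_0, chi_5> = (1/6)[1*(1)*conj(1) + 1*(exp(-I*pi/3))*conj(exp(-I*pi/3)) + 1*(exp(-2*I*pi/3))*conj(exp(-2*I*pi/3)) + 1*(-1)*conj(-1) + 1*(exp(2*I*pi/3))*conj(exp(2*I*pi/3)) + 1*(exp(I*pi/3))*conj(exp(I*pi/3))]
      = (1/6)[(1) + (1) + (1) + (1) + (1) + (1)] = 6/6 = 1
(Exp terms are combined using exp(i*s)*conj(exp(i*t)) = exp(i*(s-t)), and sums of them are collapsed using the identity that for every m > 1 the m distinct m-th roots of unity sum to 0, e.g. 1 + exp(2*I*pi/3) + exp(-2*I*pi/3) = 0.)
Hence the multiplicities are chi_5: 1. Dimension check: dim(chi_5)*dim(chi_0) = 1*1 = 1 and sum (mult * dim) = 1*1 = 1.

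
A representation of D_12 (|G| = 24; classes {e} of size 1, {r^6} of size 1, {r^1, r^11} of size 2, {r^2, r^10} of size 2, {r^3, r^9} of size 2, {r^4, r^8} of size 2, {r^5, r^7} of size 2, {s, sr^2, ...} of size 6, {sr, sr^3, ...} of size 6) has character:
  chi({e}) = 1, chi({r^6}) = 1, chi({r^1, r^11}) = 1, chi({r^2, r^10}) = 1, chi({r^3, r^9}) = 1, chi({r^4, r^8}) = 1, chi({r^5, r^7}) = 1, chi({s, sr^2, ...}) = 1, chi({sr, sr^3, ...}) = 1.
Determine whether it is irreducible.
Irreducible: <chi, chi> = 1.

Proof sketch: <chi, chi> = (1/|G|) sum_C |C| * |chi(C)|^2 = (1/24)[1*|1|^2 + 1*|1|^2 + 2*|1|^2 + 2*|1|^2 + 2*|1|^2 + 2*|1|^2 + 2*|1|^2 + 6*|1|^2 + 6*|1|^2]
  = (1/24)[(1) + (1) + (2) + (2) + (2) + (2) + (2) + (6) + (6)] = 24/24 = 1.
A character is irreducible iff <chi, chi> = 1, so this representation is irreducible.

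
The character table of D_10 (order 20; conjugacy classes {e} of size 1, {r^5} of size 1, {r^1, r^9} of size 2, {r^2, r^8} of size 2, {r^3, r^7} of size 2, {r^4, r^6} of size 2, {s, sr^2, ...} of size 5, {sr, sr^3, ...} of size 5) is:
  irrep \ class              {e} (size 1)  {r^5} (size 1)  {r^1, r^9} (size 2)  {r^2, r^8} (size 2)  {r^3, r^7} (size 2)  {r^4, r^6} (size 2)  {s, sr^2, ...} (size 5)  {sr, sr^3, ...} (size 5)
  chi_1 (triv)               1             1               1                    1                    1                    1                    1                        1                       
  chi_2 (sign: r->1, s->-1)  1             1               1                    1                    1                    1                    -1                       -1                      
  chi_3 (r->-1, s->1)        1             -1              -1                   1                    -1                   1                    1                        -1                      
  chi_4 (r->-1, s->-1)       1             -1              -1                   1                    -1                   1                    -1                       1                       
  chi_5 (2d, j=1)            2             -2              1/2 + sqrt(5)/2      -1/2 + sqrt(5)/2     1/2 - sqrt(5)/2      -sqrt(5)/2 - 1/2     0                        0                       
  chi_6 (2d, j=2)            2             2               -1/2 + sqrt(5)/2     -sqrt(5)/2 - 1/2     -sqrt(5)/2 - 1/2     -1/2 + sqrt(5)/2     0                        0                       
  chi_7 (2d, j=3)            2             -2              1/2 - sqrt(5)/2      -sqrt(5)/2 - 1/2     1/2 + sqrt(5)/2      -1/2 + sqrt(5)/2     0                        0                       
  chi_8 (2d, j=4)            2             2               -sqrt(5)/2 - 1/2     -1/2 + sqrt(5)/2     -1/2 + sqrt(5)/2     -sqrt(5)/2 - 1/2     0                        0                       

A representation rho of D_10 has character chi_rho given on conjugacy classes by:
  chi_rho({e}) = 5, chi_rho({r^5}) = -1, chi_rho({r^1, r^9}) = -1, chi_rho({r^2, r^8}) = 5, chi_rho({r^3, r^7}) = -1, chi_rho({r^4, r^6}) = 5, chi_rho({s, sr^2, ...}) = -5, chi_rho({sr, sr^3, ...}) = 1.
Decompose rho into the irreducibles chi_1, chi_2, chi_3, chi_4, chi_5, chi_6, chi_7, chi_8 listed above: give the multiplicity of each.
Multiplicities: chi_1: 0, chi_2: 2, chi_3: 0, chi_4: 3, chi_5: 0, chi_6: 0, chi_7: 0, chi_8: 0.

Proof sketch: Use <chi_rho, chi> = (1/|G|) sum_C |C| * chi_rho(C) * conj(chi(C)) with |G| = 20 for each irreducible chi in the table:
  <chi_rho, chi_1> = (1/20)[1*(5)*conj(1) + 1*(-1)*conj(1) + 2*(-1)*conj(1) + 2*(5)*conj(1) + 2*(-1)*conj(1) + 2*(5)*conj(1) + 5*(-5)*conj(1) + 5*(1)*conj(1)]
      = (1/20)[(5) + (-1) + (-2) + (10) + (-2) + (10) + (-25) + (5)] = 0/20 = 0
  <chi_rho, chi_2> = (1/20)[1*(5)*conj(1) + 1*(-1)*conj(1) + 2*(-1)*conj(1) + 2*(5)*conj(1) + 2*(-1)*conj(1) + 2*(5)*conj(1) + 5*(-5)*conj(-1) + 5*(1)*conj(-1)]
      = (1/20)[(5) + (-1) + (-2) + (10) + (-2) + (10) + (25) + (-5)] = 40/20 = 2
  <chi_rho, chi_3> = (1/20)[1*(5)*conj(1) + 1*(-1)*conj(-1) + 2*(-1)*conj(-1) + 2*(5)*conj(1) + 2*(-1)*conj(-1) + 2*(5)*conj(1) + 5*(-5)*conj(1) + 5*(1)*conj(-1)]
      = (1/20)[(5) + (1) + (2) + (10) + (2) + (10) + (-25) + (-5)] = 0/20 = 0
  <chi_rho, chi_4> = (1/20)[1*(5)*conj(1) + 1*(-1)*conj(-1) + 2*(-1)*conj(-1) + 2*(5)*conj(1) + 2*(-1)*conj(-1) + 2*(5)*conj(1) + 5*(-5)*conj(-1) + 5*(1)*conj(1)]
      = (1/20)[(5) + (1) + (2) + (10) + (2) + (10) + (25) + (5)] = 60/20 = 3
  <chi_rho, chi_5> = (1/20)[1*(5)*conj(2) + 1*(-1)*conj(-2) + 2*(-1)*conj(1/2 + sqrt(5)/2) + 2*(5)*conj(-1/2 + sqrt(5)/2) + 2*(-1)*conj(1/2 - sqrt(5)/2) + 2*(5)*conj(-sqrt(5)/2 - 1/2) + 5*(-5)*conj(0) + 5*(1)*conj(0)]
      = (1/20)[(10) + (2) + (-sqrt(5) - 1) + (-5 + 5*sqrt(5)) + (-1 + sqrt(5)) + (-5*sqrt(5) - 5) + (0) + (0)] = 0/20 = 0
  <chi_rho, chi_6> = (1/20)[1*(5)*conj(2) + 1*(-1)*conj(2) + 2*(-1)*conj(-1/2 + sqrt(5)/2) + 2*(5)*conj(-sqrt(5)/2 - 1/2) + 2*(-1)*conj(-sqrt(5)/2 - 1/2) + 2*(5)*conj(-1/2 + sqrt(5)/2) + 5*(-5)*conj(0) + 5*(1)*conj(0)]
      = (1/20)[(10) + (-2) + (1 - sqrt(5)) + (-5*sqrt(5) - 5) + (1 + sqrt(5)) + (-5 + 5*sqrt(5)) + (0) + (0)] = 0/20 = 0
  <chi_rho, chi_7> = (1/20)[1*(5)*conj(2) + 1*(-1)*conj(-2) + 2*(-1)*conj(1/2 - sqrt(5)/2) + 2*(5)*conj(-sqrt(5)/2 - 1/2) + 2*(-1)*conj(1/2 + sqrt(5)/2) + 2*(5)*conj(-1/2 + sqrt(5)/2) + 5*(-5)*conj(0) + 5*(1)*conj(0)]
      = (1/20)[(10) + (2) + (-1 + sqrt(5)) + (-5*sqrt(5) - 5) + (-sqrt(5) - 1) + (-5 + 5*sqrt(5)) + (0) + (0)] = 0/20 = 0
  <chi_rho, chi_8> = (1/20)[1*(5)*conj(2) + 1*(-1)*conj(2) + 2*(-1)*conj(-sqrt(5)/2 - 1/2) + 2*(5)*conj(-1/2 + sqrt(5)/2) + 2*(-1)*conj(-1/2 + sqrt(5)/2) + 2*(5)*conj(-sqrt(5)/2 - 1/2) + 5*(-5)*conj(0) + 5*(1)*conj(0)]
      = (1/20)[(10) + (-2) + (1 + sqrt(5)) + (-5 + 5*sqrt(5)) + (1 - sqrt(5)) + (-5*sqrt(5) - 5) + (0) + (0)] = 0/20 = 0
Dimension check: dim(rho) = sum (mult * dim) = 0*1 + 2*1 + 0*1 + 3*1 + 0*2 + 0*2 + 0*2 + 0*2 = 5 = chi_rho(e) = 5.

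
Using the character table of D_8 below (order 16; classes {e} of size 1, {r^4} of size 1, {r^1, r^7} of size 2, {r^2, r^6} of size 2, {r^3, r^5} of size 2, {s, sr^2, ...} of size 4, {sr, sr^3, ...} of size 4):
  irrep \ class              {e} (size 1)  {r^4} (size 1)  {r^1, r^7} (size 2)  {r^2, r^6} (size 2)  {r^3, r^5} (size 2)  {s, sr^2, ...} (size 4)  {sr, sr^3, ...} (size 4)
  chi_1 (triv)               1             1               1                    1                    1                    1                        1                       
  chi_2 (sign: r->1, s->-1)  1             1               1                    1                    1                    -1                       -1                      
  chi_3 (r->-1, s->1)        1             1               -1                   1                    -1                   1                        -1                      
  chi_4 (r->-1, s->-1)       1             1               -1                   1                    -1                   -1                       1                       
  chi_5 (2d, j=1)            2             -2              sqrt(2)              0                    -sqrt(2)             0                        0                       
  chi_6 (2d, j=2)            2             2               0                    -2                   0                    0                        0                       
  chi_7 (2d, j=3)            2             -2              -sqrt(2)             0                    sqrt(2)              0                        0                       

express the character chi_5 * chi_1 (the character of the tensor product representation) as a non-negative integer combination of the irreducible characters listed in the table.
chi_5 tensor chi_1 = chi_5 (all other irreducibles have multiplicity 0).

Working: The character of a tensor product is the pointwise product (chi_5 * chi_1)(C) = chi_5(C) * chi_1(C):
  {e}: (2)*(1), {r^4}: (-2)*(1), {r^1, r^7}: (sqrt(2))*(1), {r^2, r^6}: (0)*(1), {r^3, r^5}: (-sqrt(2))*(1), {s, sr^2, ...}: (0)*(1), {sr, sr^3, ...}: (0)*(1)
so (chi_5 * chi_1) takes values
  {e} -> 2, {r^4} -> -2, {r^1, r^7} -> sqrt(2), {r^2, r^6} -> 0, {r^3, r^5} -> -sqrt(2), {s, sr^2, ...} -> 0, {sr, sr^3, ...} -> 0.
Now take the inner product of this character with each irreducible chi from the table, <chi_5*chi_1, chi> = (1/16) sum_C |C| (chi_5*chi_1)(C) conj(chi(C)):
  <chi_5*chi_1, chi_1> = (1/16)[1*(2)*conj(1) + 1*(-2)*conj(1) + 2*(sqrt(2))*conj(1) + 2*(0)*conj(1) + 2*(-sqrt(2))*conj(1) + 4*(0)*conj(1) + 4*(0)*conj(1)]
      = (1/16)[(2) + (-2) + (2*sqrt(2)) + (0) + (-2*sqrt(2)) + (0) + (0)] = 0/16 = 0
  <chi_5*chi_1, chi_2> = (1/16)[1*(2)*conj(1) + 1*(-2)*conj(1) + 2*(sqrt(2))*conj(1) + 2*(0)*conj(1) + 2*(-sqrt(2))*conj(1) + 4*(0)*conj(-1) + 4*(0)*conj(-1)]
      = (1/16)[(2) + (-2) + (2*sqrt(2)) + (0) + (-2*sqrt(2)) + (0) + (0)] = 0/16 = 0
  <chi_5*chi_1, chi_3> = (1/16)[1*(2)*conj(1) + 1*(-2)*conj(1) + 2*(sqrt(2))*conj(-1) + 2*(0)*conj(1) + 2*(-sqrt(2))*conj(-1) + 4*(0)*conj(1) + 4*(0)*conj(-1)]
      = (1/16)[(2) + (-2) + (-2*sqrt(2)) + (0) + (2*sqrt(2)) + (0) + (0)] = 0/16 = 0
  <chi_5*chi_1, chi_4> = (1/16)[1*(2)*conj(1) + 1*(-2)*conj(1) + 2*(sqrt(2))*conj(-1) + 2*(0)*conj(1) + 2*(-sqrt(2))*conj(-1) + 4*(0)*conj(-1) + 4*(0)*conj(1)]
      = (1/16)[(2) + (-2) + (-2*sqrt(2)) + (0) + (2*sqrt(2)) + (0) + (0)] = 0/16 = 0
  <chi_5*chi_1, chi_5> = (1/16)[1*(2)*conj(2) + 1*(-2)*conj(-2) + 2*(sqrt(2))*conj(sqrt(2)) + 2*(0)*conj(0) + 2*(-sqrt(2))*conj(-sqrt(2)) + 4*(0)*conj(0) + 4*(0)*conj(0)]
      = (1/16)[(4) + (4) + (4) + (0) + (4) + (0) + (0)] = 16/16 = 1
  <chi_5*chi_1, chi_6> = (1/16)[1*(2)*conj(2) + 1*(-2)*conj(2) + 2*(sqrt(2))*conj(0) + 2*(0)*conj(-2) + 2*(-sqrt(2))*conj(0) + 4*(0)*conj(0) + 4*(0)*conj(0)]
      = (1/16)[(4) + (-4) + (0) + (0) + (0) + (0) + (0)] = 0/16 = 0
  <chi_5*chi_1, chi_7> = (1/16)[1*(2)*conj(2) + 1*(-2)*conj(-2) + 2*(sqrt(2))*conj(-sqrt(2)) + 2*(0)*conj(0) + 2*(-sqrt(2))*conj(sqrt(2)) + 4*(0)*conj(0) + 4*(0)*conj(0)]
      = (1/16)[(4) + (4) + (-4) + (0) + (-4) + (0) + (0)] = 0/16 = 0
Hence the multiplicities are chi_5: 1. Dimension check: dim(chi_5)*dim(chi_1) = 2*1 = 2 and sum (mult * dim) = 1*2 = 2.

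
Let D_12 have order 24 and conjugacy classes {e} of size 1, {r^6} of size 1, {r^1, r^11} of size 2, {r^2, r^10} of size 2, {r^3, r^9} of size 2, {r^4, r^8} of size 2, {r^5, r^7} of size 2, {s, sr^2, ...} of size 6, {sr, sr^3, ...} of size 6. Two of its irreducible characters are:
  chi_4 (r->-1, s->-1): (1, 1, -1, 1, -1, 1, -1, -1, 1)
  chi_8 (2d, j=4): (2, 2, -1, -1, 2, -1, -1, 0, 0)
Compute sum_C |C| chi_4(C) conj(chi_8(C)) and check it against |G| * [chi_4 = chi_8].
Sum = 0; so <chi_4, chi_8> = 0 (distinct irreducibles are orthogonal).

Reasoning: Compute term by term over conjugacy classes (|C| * chi_4(C) * conj(chi_8(C))):
  1*(1)*conj(2) + 1*(1)*conj(2) + 2*(-1)*conj(-1) + 2*(1)*conj(-1) + 2*(-1)*conj(2) + 2*(1)*conj(-1) + 2*(-1)*conj(-1) + 6*(-1)*conj(0) + 6*(1)*conj(0)
  = (2) + (2) + (2) + (-2) + (-4) + (-2) + (2) + (0) + (0)
  = 0.
Dividing by |G| = 24 gives 0/24 = 0, matching the row-orthogonality relation <chi_4, chi_8> = [chi_4 = chi_8].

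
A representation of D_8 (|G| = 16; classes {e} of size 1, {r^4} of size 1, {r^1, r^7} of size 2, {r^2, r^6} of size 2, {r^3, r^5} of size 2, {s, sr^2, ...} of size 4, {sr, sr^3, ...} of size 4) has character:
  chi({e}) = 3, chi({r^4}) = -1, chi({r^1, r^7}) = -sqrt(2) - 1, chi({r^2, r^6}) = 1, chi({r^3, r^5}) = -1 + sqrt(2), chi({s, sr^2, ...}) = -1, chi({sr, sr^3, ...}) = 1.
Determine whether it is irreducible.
Not irreducible (reducible): <chi, chi> = 2 > 1.

<chi, chi> = (1/|G|) sum_C |C| * |chi(C)|^2 = (1/16)[1*|3|^2 + 1*|-1|^2 + 2*|-sqrt(2) - 1|^2 + 2*|1|^2 + 2*|-1 + sqrt(2)|^2 + 4*|-1|^2 + 4*|1|^2]
  = (1/16)[(9) + (1) + (4*sqrt(2) + 6) + (2) + (6 - 4*sqrt(2)) + (4) + (4)] = 32/16 = 2.
A character is irreducible iff <chi, chi> = 1, so this representation is reducible.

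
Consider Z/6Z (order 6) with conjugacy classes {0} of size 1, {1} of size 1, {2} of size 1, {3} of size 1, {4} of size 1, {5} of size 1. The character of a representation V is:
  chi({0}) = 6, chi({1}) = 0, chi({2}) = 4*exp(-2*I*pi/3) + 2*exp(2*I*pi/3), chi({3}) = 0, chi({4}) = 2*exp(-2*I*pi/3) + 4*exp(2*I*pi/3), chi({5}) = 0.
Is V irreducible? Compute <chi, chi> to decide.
Not irreducible (reducible): <chi, chi> = 10 > 1.

Details: <chi, chi> = (1/|G|) sum_C |C| * |chi(C)|^2 = (1/6)[1*|6|^2 + 1*|0|^2 + 1*|4*exp(-2*I*pi/3) + 2*exp(2*I*pi/3)|^2 + 1*|0|^2 + 1*|2*exp(-2*I*pi/3) + 4*exp(2*I*pi/3)|^2 + 1*|0|^2]
  = (1/6)[(36) + (0) + (12) + (0) + (12) + (0)] = 60/6 = 10.
(Exp terms are combined using exp(i*s)*conj(exp(i*t)) = exp(i*(s-t)), and sums of them are collapsed using the identity that for every m > 1 the m distinct m-th roots of unity sum to 0, e.g. 1 + exp(2*I*pi/3) + exp(-2*I*pi/3) = 0.)
A character is irreducible iff <chi, chi> = 1, so this representation is reducible.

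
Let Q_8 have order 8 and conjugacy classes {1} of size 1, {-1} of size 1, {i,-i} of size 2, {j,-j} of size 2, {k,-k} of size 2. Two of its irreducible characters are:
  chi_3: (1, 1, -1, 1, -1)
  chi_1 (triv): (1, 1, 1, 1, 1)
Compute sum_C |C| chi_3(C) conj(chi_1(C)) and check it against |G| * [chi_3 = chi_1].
Sum = 0; so <chi_3, chi_1> = 0 (distinct irreducibles are orthogonal).

Justification: Compute term by term over conjugacy classes (|C| * chi_3(C) * conj(chi_1(C))):
  1*(1)*conj(1) + 1*(1)*conj(1) + 2*(-1)*conj(1) + 2*(1)*conj(1) + 2*(-1)*conj(1)
  = (1) + (1) + (-2) + (2) + (-2)
  = 0.
Dividing by |G| = 8 gives 0/8 = 0, matching the row-orthogonality relation <chi_3, chi_1> = [chi_3 = chi_1].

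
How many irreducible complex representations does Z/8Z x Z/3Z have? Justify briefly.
24

Proof sketch: The number of irreducible complex representations of a finite group equals its number of conjugacy classes. Z/8Z x Z/3Z is abelian of order 24, so every element is its own conjugacy class: 24 classes, so Z/8Z x Z/3Z (order 24) has exactly 24 irreducible complex representations.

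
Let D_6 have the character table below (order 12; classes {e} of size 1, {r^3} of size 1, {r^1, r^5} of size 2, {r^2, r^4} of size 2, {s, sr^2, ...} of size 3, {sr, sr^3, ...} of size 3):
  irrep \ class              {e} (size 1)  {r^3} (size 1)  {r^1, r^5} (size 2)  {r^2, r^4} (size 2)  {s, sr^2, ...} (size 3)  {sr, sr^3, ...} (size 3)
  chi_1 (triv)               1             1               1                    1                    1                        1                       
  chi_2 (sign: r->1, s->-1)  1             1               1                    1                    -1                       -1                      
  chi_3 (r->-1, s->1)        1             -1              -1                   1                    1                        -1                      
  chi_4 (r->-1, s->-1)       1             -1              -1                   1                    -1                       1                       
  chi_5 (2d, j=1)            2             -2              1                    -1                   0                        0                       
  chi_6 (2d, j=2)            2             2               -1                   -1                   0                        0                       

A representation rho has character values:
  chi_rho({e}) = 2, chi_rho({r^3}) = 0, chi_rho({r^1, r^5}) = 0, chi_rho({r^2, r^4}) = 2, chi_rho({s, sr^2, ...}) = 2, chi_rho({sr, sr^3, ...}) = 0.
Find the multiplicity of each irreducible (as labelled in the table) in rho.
Multiplicities: chi_1: 1, chi_2: 0, chi_3: 1, chi_4: 0, chi_5: 0, chi_6: 0.

Why: Use <chi_rho, chi> = (1/|G|) sum_C |C| * chi_rho(C) * conj(chi(C)) with |G| = 12 for each irreducible chi in the table:
  <chi_rho, chi_1> = (1/12)[1*(2)*conj(1) + 1*(0)*conj(1) + 2*(0)*conj(1) + 2*(2)*conj(1) + 3*(2)*conj(1) + 3*(0)*conj(1)]
      = (1/12)[(2) + (0) + (0) + (4) + (6) + (0)] = 12/12 = 1
  <chi_rho, chi_2> = (1/12)[1*(2)*conj(1) + 1*(0)*conj(1) + 2*(0)*conj(1) + 2*(2)*conj(1) + 3*(2)*conj(-1) + 3*(0)*conj(-1)]
      = (1/12)[(2) + (0) + (0) + (4) + (-6) + (0)] = 0/12 = 0
  <chi_rho, chi_3> = (1/12)[1*(2)*conj(1) + 1*(0)*conj(-1) + 2*(0)*conj(-1) + 2*(2)*conj(1) + 3*(2)*conj(1) + 3*(0)*conj(-1)]
      = (1/12)[(2) + (0) + (0) + (4) + (6) + (0)] = 12/12 = 1
  <chi_rho, chi_4> = (1/12)[1*(2)*conj(1) + 1*(0)*conj(-1) + 2*(0)*conj(-1) + 2*(2)*conj(1) + 3*(2)*conj(-1) + 3*(0)*conj(1)]
      = (1/12)[(2) + (0) + (0) + (4) + (-6) + (0)] = 0/12 = 0
  <chi_rho, chi_5> = (1/12)[1*(2)*conj(2) + 1*(0)*conj(-2) + 2*(0)*conj(1) + 2*(2)*conj(-1) + 3*(2)*conj(0) + 3*(0)*conj(0)]
      = (1/12)[(4) + (0) + (0) + (-4) + (0) + (0)] = 0/12 = 0
  <chi_rho, chi_6> = (1/12)[1*(2)*conj(2) + 1*(0)*conj(2) + 2*(0)*conj(-1) + 2*(2)*conj(-1) + 3*(2)*conj(0) + 3*(0)*conj(0)]
      = (1/12)[(4) + (0) + (0) + (-4) + (0) + (0)] = 0/12 = 0
Dimension check: dim(rho) = sum (mult * dim) = 1*1 + 0*1 + 1*1 + 0*1 + 0*2 + 0*2 = 2 = chi_rho(e) = 2.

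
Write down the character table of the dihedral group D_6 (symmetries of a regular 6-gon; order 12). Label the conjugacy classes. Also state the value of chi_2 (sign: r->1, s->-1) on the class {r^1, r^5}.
Conjugacy classes: {e} of size 1, {r^3} of size 1, {r^1, r^5} of size 2, {r^2, r^4} of size 2, {s, sr^2, ...} of size 3, {sr, sr^3, ...} of size 3.
Character table:
  irrep \ class              {e} (size 1)  {r^3} (size 1)  {r^1, r^5} (size 2)  {r^2, r^4} (size 2)  {s, sr^2, ...} (size 3)  {sr, sr^3, ...} (size 3)
  chi_1 (triv)               1             1               1                    1                    1                        1                       
  chi_2 (sign: r->1, s->-1)  1             1               1                    1                    -1                       -1                      
  chi_3 (r->-1, s->1)        1             -1              -1                   1                    1                        -1                      
  chi_4 (r->-1, s->-1)       1             -1              -1                   1                    -1                       1                       
  chi_5 (2d, j=1)            2             -2              1                    -1                   0                        0                       
  chi_6 (2d, j=2)            2             2               -1                   -1                   0                        0                       

Spot check: chi_2 (sign: r->1, s->-1) on {r^1, r^5} = 1.

Why: D_6 has order 2*6 = 12 with 6 conjugacy classes, hence 6 irreducibles. Sum of squared dims 1 + 1 + 1 + 1 + 4 + 4 = 12 = |G|. Linear characters come from the abelianisation; the 2-dimensional irreps have character r^k -> 2*cos(2*pi*j*k/6), reflections -> 0.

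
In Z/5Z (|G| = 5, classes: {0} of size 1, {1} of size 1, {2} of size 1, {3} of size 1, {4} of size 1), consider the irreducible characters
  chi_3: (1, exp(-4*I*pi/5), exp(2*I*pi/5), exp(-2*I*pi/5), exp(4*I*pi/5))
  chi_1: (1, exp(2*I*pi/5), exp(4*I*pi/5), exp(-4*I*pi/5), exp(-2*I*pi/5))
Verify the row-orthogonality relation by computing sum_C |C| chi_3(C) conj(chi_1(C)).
Sum = 0; so <chi_3, chi_1> = 0 (distinct irreducibles are orthogonal).

Working: Compute term by term over conjugacy classes (|C| * chi_3(C) * conj(chi_1(C))):
  1*(1)*conj(1) + 1*(exp(-4*I*pi/5))*conj(exp(2*I*pi/5)) + 1*(exp(2*I*pi/5))*conj(exp(4*I*pi/5)) + 1*(exp(-2*I*pi/5))*conj(exp(-4*I*pi/5)) + 1*(exp(4*I*pi/5))*conj(exp(-2*I*pi/5))
  = (1) + (exp(4*I*pi/5)) + (exp(-2*I*pi/5)) + (exp(2*I*pi/5)) + (exp(-4*I*pi/5))
  = 0.
(Exp terms are combined using exp(i*s)*conj(exp(i*t)) = exp(i*(s-t)), and sums of them are collapsed using the identity that for every m > 1 the m distinct m-th roots of unity sum to 0, e.g. 1 + exp(2*I*pi/3) + exp(-2*I*pi/3) = 0.)
Dividing by |G| = 5 gives 0/5 = 0, matching the row-orthogonality relation <chi_3, chi_1> = [chi_3 = chi_1].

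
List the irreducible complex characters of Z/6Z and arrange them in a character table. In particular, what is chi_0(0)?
Character table of Z/6Z (irreps indexed chi_0,...,chi_5 with chi_k(m) = zeta_6^(k*m), zeta_6 = exp(2*pi*i/6)):
  irrep \ class  {0} (size 1)  {1} (size 1)    {2} (size 1)    {3} (size 1)  {4} (size 1)    {5} (size 1)  
  chi_0          1             1               1               1             1               1             
  chi_1          1             exp(I*pi/3)     exp(2*I*pi/3)   -1            exp(-2*I*pi/3)  exp(-I*pi/3)  
  chi_2          1             exp(2*I*pi/3)   exp(-2*I*pi/3)  1             exp(2*I*pi/3)   exp(-2*I*pi/3)
  chi_3          1             -1              1               -1            1               -1            
  chi_4          1             exp(-2*I*pi/3)  exp(2*I*pi/3)   1             exp(-2*I*pi/3)  exp(2*I*pi/3) 
  chi_5          1             exp(-I*pi/3)    exp(-2*I*pi/3)  -1            exp(2*I*pi/3)   exp(I*pi/3)   

Spot check: chi_0(0) = zeta_6^(0*0) = zeta_6^0 = 1.

Solution. Z/6Z is abelian, so all 6 irreducible complex representations are 1-dimensional. They are given by chi_k(m) = zeta_6^(k*m) for k = 0,...,5. Row orthogonality: sum_m chi_k(m) conj(chi_l(m)) = 6 * [k = l].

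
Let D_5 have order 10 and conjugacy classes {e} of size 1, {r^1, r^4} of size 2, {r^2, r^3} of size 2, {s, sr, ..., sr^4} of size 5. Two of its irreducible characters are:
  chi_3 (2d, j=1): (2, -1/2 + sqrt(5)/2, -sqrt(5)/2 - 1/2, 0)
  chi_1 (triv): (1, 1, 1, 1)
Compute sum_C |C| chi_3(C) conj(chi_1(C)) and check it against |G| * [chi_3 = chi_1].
Sum = 0; so <chi_3, chi_1> = 0 (distinct irreducibles are orthogonal).

Why: Compute term by term over conjugacy classes (|C| * chi_3(C) * conj(chi_1(C))):
  1*(2)*conj(1) + 2*(-1/2 + sqrt(5)/2)*conj(1) + 2*(-sqrt(5)/2 - 1/2)*conj(1) + 5*(0)*conj(1)
  = (2) + (-1 + sqrt(5)) + (-sqrt(5) - 1) + (0)
  = 0.
Dividing by |G| = 10 gives 0/10 = 0, matching the row-orthogonality relation <chi_3, chi_1> = [chi_3 = chi_1].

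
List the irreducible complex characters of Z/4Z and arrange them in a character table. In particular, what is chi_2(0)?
Character table of Z/4Z (irreps indexed chi_0,...,chi_3 with chi_k(m) = zeta_4^(k*m), zeta_4 = exp(2*pi*i/4)):
  irrep \ class  {0} (size 1)  {1} (size 1)  {2} (size 1)  {3} (size 1)
  chi_0          1             1             1             1           
  chi_1          1             I             -1            -I          
  chi_2          1             -1            1             -1          
  chi_3          1             -I            -1            I           

Spot check: chi_2(0) = zeta_4^(2*0) = zeta_4^0 = 1.

Argument: Z/4Z is abelian, so all 4 irreducible complex representations are 1-dimensional. They are given by chi_k(m) = zeta_4^(k*m) for k = 0,...,3. Row orthogonality: sum_m chi_k(m) conj(chi_l(m)) = 4 * [k = l].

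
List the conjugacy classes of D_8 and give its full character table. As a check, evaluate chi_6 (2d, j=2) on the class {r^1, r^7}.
Conjugacy classes: {e} of size 1, {r^4} of size 1, {r^1, r^7} of size 2, {r^2, r^6} of size 2, {r^3, r^5} of size 2, {s, sr^2, ...} of size 4, {sr, sr^3, ...} of size 4.
Character table:
  irrep \ class              {e} (size 1)  {r^4} (size 1)  {r^1, r^7} (size 2)  {r^2, r^6} (size 2)  {r^3, r^5} (size 2)  {s, sr^2, ...} (size 4)  {sr, sr^3, ...} (size 4)
  chi_1 (triv)               1             1               1                    1                    1                    1                        1                       
  chi_2 (sign: r->1, s->-1)  1             1               1                    1                    1                    -1                       -1                      
  chi_3 (r->-1, s->1)        1             1               -1                   1                    -1                   1                        -1                      
  chi_4 (r->-1, s->-1)       1             1               -1                   1                    -1                   -1                       1                       
  chi_5 (2d, j=1)            2             -2              sqrt(2)              0                    -sqrt(2)             0                        0                       
  chi_6 (2d, j=2)            2             2               0                    -2                   0                    0                        0                       
  chi_7 (2d, j=3)            2             -2              -sqrt(2)             0                    sqrt(2)              0                        0                       

Spot check: chi_6 (2d, j=2) on {r^1, r^7} = 0.

Explanation: D_8 has order 2*8 = 16 with 7 conjugacy classes, hence 7 irreducibles. Sum of squared dims 1 + 1 + 1 + 1 + 4 + 4 + 4 = 16 = |G|. Linear characters come from the abelianisation; the 2-dimensional irreps have character r^k -> 2*cos(2*pi*j*k/8), reflections -> 0.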